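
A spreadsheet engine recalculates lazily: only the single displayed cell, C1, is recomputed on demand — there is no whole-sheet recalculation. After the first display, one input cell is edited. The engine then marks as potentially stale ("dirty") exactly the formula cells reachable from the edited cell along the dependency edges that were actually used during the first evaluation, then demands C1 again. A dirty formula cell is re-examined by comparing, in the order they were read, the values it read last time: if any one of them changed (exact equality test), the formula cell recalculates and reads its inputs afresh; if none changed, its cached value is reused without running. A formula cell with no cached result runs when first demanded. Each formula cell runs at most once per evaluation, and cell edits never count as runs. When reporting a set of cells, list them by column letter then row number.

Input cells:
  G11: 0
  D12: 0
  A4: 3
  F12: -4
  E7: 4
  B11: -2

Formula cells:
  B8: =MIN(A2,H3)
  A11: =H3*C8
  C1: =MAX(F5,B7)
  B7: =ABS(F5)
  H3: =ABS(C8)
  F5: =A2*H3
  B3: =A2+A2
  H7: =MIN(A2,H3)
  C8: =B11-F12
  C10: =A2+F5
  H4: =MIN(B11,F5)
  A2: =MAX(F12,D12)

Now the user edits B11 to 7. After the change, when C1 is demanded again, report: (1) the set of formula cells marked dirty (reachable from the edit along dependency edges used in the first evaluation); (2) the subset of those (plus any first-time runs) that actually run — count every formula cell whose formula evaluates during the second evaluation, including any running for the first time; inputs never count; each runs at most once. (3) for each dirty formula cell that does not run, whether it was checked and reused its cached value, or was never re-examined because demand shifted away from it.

First evaluation (everything demanded from the output):
  A2 = MAX(-4, 0) = 0
  C8 = -2 - -4 = 2
  H3 = ABS(2) = 2
  F5 = 0 * 2 = 0
  B7 = ABS(0) = 0
  C1 = MAX(0, 0) = 0

Propagation after the edit:
  C8: runs — B11 -2->7; result 11.
  H3: runs — C8 2->11; result 11.
  F5: runs — H3 2->11; result 0 (same value as before).
  B7: checked — values it read are unchanged (F5 unchanged); reused cached 0 without running.
  C1: checked — values it read are unchanged (F5 unchanged, B7 unchanged); reused cached 0 without running.

Key observation: the change is absorbed at F5 — it re-runs but produces the same value, and the output's value is unchanged.

Marked dirty: B7, C1, C8, F5, H3.
Formula cells that run: C8, F5, H3 — 3 in total.
Checked but reused from cache: B7, C1.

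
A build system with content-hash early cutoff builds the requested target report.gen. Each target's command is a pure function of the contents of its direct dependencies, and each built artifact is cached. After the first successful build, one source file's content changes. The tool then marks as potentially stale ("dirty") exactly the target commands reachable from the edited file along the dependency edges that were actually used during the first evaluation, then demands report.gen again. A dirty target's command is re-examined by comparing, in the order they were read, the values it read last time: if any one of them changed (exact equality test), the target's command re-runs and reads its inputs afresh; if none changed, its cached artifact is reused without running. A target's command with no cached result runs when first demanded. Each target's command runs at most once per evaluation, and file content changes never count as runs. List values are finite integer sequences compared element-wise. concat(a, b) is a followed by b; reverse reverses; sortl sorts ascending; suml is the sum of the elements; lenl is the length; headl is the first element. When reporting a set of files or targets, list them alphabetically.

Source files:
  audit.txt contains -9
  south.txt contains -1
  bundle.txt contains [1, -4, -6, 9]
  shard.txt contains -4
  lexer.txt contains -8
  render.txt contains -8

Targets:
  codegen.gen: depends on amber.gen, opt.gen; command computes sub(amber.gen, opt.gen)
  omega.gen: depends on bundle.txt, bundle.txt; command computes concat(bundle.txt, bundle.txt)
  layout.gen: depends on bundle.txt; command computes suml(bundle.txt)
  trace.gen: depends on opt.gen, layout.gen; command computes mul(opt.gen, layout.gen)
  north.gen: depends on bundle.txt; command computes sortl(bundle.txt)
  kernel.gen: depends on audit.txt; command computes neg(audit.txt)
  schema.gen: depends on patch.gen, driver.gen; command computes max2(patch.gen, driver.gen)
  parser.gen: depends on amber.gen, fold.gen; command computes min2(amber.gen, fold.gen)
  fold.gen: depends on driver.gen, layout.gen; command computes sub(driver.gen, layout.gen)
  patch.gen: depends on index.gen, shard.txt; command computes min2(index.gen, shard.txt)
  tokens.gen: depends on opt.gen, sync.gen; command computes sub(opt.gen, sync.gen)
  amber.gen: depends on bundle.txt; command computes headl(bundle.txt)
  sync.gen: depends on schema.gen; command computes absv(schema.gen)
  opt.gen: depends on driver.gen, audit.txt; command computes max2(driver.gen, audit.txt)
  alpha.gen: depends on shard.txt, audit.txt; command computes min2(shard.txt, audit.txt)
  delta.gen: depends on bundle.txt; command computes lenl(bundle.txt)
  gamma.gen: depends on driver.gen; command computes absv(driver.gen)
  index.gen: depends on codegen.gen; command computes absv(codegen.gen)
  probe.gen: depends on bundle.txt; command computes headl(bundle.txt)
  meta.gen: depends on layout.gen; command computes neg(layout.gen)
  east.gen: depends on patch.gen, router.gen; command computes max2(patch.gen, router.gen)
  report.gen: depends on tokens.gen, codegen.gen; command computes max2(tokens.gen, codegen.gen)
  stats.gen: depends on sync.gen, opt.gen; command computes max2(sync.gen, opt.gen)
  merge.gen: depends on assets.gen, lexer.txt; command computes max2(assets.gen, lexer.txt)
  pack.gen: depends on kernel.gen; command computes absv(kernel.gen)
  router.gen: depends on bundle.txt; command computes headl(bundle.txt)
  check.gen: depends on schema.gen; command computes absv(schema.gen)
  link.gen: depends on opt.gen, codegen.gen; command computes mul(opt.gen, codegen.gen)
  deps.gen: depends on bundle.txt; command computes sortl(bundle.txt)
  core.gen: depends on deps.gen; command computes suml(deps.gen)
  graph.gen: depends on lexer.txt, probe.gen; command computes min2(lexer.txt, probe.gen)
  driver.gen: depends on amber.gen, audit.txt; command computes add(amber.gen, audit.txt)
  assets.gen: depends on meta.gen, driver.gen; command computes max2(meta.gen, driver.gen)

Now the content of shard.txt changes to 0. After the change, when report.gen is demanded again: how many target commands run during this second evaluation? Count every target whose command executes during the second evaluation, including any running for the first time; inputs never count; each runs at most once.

First evaluation (everything demanded from the output):
  amber.gen = headl([1, -4, -6, 9]) = 1
  driver.gen = add(1, -9) = -8
  opt.gen = max2(-8, -9) = -8
  codegen.gen = sub(1, -8) = 9
  index.gen = absv(9) = 9
  patch.gen = min2(9, -4) = -4
  schema.gen = max2(-4, -8) = -4
  sync.gen = absv(-4) = 4
  tokens.gen = sub(-8, 4) = -12
  report.gen = max2(-12, 9) = 9

Propagation after the edit:
  patch.gen: runs — shard.txt -4->0; result 0.
  schema.gen: runs — patch.gen -4->0; result 0.
  sync.gen: runs — schema.gen -4->0; result 0.
  tokens.gen: runs — sync.gen 4->0; result -8.
  report.gen: runs — tokens.gen -12->-8; result 9 (same value as before).

Target commands that run: patch.gen, report.gen, schema.gen, sync.gen, tokens.gen — 5 in total.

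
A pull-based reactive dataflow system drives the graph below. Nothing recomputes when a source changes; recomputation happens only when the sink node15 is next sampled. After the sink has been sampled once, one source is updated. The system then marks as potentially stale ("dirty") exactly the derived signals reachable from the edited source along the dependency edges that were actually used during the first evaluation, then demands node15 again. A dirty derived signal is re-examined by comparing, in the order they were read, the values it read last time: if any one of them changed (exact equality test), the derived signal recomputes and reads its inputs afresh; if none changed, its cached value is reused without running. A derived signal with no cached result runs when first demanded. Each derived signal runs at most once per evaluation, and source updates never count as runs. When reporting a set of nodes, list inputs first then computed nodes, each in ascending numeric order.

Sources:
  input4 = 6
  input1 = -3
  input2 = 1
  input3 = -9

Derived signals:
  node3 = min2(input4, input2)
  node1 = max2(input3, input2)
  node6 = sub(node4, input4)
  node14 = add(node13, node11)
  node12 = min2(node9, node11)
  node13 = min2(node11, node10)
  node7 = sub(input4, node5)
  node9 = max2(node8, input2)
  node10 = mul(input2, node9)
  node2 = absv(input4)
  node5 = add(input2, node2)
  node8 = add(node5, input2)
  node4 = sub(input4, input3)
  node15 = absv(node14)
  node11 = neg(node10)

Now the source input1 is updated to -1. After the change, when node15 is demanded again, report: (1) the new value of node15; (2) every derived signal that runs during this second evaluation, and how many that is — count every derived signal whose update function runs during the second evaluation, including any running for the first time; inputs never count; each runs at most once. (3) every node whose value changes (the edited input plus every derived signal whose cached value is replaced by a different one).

New value of node15: 16.
Derived signals that run: none — 0 in total.
Values that change: input1.
Key observation: input1 is never demanded by the output, so the edit triggers no recomputation at all.

First evaluation (everything demanded from the output):
  node2 = absv(6) = 6
  node5 = add(1, 6) = 7
  node8 = add(7, 1) = 8
  node9 = max2(8, 1) = 8
  node10 = mul(1, 8) = 8
  node11 = neg(8) = -8
  node13 = min2(-8, 8) = -8
  node14 = add(-8, -8) = -16
  node15 = absv(-16) = 16

Propagation after the edit:
  input1 feeds no computation that the output demands — nothing is marked dirty and nothing runs.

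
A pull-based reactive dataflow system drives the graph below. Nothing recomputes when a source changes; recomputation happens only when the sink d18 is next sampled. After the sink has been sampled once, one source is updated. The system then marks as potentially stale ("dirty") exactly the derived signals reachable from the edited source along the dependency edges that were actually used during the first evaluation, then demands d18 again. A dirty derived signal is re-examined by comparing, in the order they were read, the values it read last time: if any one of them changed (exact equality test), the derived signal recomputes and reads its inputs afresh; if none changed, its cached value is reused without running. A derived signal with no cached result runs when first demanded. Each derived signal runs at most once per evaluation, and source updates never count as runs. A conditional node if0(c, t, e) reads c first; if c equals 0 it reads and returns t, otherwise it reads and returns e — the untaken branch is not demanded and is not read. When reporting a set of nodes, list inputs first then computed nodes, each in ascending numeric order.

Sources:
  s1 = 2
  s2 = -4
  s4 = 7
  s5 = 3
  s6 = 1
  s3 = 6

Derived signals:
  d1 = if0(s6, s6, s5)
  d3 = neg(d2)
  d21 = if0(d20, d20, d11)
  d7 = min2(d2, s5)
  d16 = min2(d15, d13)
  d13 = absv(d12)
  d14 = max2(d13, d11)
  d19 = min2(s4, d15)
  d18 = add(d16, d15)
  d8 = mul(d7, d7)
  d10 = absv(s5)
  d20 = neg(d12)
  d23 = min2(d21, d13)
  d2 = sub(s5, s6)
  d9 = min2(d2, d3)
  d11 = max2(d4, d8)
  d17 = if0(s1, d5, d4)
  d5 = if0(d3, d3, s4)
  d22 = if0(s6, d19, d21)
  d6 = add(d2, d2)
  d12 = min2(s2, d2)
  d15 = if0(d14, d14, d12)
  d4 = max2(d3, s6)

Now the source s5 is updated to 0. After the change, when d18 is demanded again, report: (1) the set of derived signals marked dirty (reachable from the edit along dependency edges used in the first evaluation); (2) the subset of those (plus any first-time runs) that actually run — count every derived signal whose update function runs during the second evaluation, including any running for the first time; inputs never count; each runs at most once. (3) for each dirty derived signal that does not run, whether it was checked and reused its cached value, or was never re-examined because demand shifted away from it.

Marked dirty: d2, d3, d4, d7, d8, d11, d12, d13, d14, d15, d16, d18.
Derived signals that run: d2, d3, d4, d7, d8, d11, d12, d14 — 8 in total.
Checked but reused from cache: d13, d15, d16, d18.
Key observation: the cutoff stops propagation at d13 — its inputs' values are unchanged, so it reuses its cache.

First evaluation (everything demanded from the output):
  d2 = sub(3, 1) = 2
  d3 = neg(2) = -2
  d4 = max2(-2, 1) = 1
  d7 = min2(2, 3) = 2
  d8 = mul(2, 2) = 4
  d11 = max2(1, 4) = 4
  d12 = min2(-4, 2) = -4
  d13 = absv(-4) = 4
  d14 = max2(4, 4) = 4
  d15 = if0(d14=4 -> else branch d12) = -4
  d16 = min2(-4, 4) = -4
  d18 = add(-4, -4) = -8

Propagation after the edit:
  d2: runs — s5 3->0; result -1.
  d3: runs — d2 2->-1; result 1.
  d4: runs — d3 -2->1; result 1 (same value as before).
  d7: runs — d2 2->-1; s5 3->0; result -1.
  d8: runs — d7 2->-1; d7 2->-1; result 1.
  d11: runs — d8 4->1; result 1.
  d12: runs — d2 2->-1; result -4 (same value as before).
  d13: checked — values it read are unchanged (d12 unchanged); reused cached 4 without running.
  d14: runs — d11 4->1; result 4 (same value as before).
  d15: checked — values it read are unchanged (d14 unchanged, d12 unchanged); reused cached -4 without running.
  d16: checked — values it read are unchanged (d15 unchanged, d13 unchanged); reused cached -4 without running.
  d18: checked — values it read are unchanged (d16 unchanged, d15 unchanged); reused cached -8 without running.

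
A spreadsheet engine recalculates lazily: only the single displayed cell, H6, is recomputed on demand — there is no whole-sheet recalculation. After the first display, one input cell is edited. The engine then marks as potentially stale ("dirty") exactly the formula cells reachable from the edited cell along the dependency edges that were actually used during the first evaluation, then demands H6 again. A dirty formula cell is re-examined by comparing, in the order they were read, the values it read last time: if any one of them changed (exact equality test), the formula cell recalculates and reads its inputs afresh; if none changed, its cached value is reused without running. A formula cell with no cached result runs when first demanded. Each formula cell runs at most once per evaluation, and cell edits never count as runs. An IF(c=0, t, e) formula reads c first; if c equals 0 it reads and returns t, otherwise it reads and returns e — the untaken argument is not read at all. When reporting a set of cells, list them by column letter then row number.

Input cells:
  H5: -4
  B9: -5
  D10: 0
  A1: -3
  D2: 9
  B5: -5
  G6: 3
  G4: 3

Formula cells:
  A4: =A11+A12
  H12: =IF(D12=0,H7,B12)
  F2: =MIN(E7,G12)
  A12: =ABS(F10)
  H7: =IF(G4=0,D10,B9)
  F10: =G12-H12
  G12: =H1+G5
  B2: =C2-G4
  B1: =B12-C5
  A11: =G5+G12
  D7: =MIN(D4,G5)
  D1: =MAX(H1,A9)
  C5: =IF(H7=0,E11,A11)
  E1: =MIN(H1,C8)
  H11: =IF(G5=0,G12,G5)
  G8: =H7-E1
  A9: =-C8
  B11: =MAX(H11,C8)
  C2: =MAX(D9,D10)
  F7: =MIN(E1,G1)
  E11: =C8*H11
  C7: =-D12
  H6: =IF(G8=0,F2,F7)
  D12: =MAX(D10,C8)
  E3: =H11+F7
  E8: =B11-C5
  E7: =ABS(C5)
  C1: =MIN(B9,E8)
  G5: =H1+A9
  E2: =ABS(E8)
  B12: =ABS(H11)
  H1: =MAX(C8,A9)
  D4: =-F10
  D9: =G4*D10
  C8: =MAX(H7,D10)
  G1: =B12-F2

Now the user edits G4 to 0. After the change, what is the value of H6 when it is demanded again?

New value of H6: 0.
Key observation: a condition flipped, so demand moved to the other branch — A11, B12, F7, G1 are never re-examined.

First evaluation (everything demanded from the output):
  H7 = IF(G4=0: G4=3 -> else branch B9) = -5
  C8 = MAX(-5, 0) = 0
  A9 = -(0) = 0
  H1 = MAX(0, 0) = 0
  E1 = MIN(0, 0) = 0
  G5 = 0 + 0 = 0
  G8 = -5 - 0 = -5
  G12 = 0 + 0 = 0
  A11 = 0 + 0 = 0
  C5 = IF(H7=0: H7=-5 -> else branch A11) = 0
  E7 = ABS(0) = 0
  F2 = MIN(0, 0) = 0
  H11 = IF(G5=0: G5=0 -> then branch G12) = 0
  B12 = ABS(0) = 0
  G1 = 0 - 0 = 0
  F7 = MIN(0, 0) = 0
  H6 = IF(G8=0: G8=-5 -> else branch F7) = 0

Propagation after the edit:
  H7: runs — G4 3->0; result 0.
  C8: runs — H7 -5->0; result 0 (same value as before).
  A9: checked — values it read are unchanged (C8 unchanged); reused cached 0 without running.
  H1: checked — values it read are unchanged (C8 unchanged, A9 unchanged); reused cached 0 without running.
  E1: checked — values it read are unchanged (H1 unchanged, C8 unchanged); reused cached 0 without running.
  G5: checked — values it read are unchanged (H1 unchanged, A9 unchanged); reused cached 0 without running.
  G8: runs — H7 -5->0; result 0.
  G12: checked — values it read are unchanged (H1 unchanged, G5 unchanged); reused cached 0 without running.
  A11: marked dirty but never re-examined — demand shifted away from it.
  H11: checked — values it read are unchanged (G5 unchanged, G12 unchanged); reused cached 0 without running.
  B12: marked dirty but never re-examined — demand shifted away from it.
  E11: demanded for the first time — runs, produces 0.
  C5: runs — H7 -5->0; result 0 (same value as before).
  E7: checked — values it read are unchanged (C5 unchanged); reused cached 0 without running.
  F2: checked — values it read are unchanged (E7 unchanged, G12 unchanged); reused cached 0 without running.
  G1: marked dirty but never re-examined — demand shifted away from it.
  F7: marked dirty but never re-examined — demand shifted away from it.
  H6: runs — G8 -5->0; result 0 (same value as before).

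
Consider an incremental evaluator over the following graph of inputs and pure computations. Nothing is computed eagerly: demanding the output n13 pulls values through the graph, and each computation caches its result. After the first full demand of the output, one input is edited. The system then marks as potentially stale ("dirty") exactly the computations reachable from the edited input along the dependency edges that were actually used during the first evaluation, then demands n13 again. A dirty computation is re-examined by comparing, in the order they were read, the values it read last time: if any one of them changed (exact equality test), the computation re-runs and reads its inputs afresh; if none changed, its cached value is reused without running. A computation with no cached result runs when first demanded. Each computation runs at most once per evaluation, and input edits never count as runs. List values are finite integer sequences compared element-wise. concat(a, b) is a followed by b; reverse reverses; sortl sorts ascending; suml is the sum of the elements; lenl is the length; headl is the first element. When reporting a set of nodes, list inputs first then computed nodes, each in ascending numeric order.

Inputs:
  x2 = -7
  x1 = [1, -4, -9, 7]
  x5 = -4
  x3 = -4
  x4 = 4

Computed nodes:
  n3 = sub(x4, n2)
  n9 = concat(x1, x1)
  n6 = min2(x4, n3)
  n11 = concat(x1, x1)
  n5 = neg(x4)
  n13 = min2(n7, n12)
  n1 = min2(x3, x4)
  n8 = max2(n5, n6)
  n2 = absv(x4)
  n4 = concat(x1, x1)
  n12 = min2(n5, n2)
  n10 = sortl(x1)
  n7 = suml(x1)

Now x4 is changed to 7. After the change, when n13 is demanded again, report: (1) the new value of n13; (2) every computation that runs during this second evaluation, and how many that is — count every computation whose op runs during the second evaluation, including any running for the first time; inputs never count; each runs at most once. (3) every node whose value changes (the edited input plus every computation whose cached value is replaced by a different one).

Initial pass — values computed on the first demand:
  n2 = absv(4) = 4
  n5 = neg(4) = -4
  n7 = suml([1, -4, -9, 7]) = -5
  n12 = min2(-4, 4) = -4
  n13 = min2(-5, -4) = -5

Second demand — change propagation:
  n2: re-runs because x4 4->7; new result 7.
  n5: re-runs because x4 4->7; new result -7.
  n12: re-runs because n5 -4->-7; n2 4->7; new result -7.
  n13: re-runs because n12 -4->-7; new result -7.

n13 now evaluates to -7.
Run set: n2, n5, n12, n13 (4 run).
Changed values: x4, n2, n5, n12, n13.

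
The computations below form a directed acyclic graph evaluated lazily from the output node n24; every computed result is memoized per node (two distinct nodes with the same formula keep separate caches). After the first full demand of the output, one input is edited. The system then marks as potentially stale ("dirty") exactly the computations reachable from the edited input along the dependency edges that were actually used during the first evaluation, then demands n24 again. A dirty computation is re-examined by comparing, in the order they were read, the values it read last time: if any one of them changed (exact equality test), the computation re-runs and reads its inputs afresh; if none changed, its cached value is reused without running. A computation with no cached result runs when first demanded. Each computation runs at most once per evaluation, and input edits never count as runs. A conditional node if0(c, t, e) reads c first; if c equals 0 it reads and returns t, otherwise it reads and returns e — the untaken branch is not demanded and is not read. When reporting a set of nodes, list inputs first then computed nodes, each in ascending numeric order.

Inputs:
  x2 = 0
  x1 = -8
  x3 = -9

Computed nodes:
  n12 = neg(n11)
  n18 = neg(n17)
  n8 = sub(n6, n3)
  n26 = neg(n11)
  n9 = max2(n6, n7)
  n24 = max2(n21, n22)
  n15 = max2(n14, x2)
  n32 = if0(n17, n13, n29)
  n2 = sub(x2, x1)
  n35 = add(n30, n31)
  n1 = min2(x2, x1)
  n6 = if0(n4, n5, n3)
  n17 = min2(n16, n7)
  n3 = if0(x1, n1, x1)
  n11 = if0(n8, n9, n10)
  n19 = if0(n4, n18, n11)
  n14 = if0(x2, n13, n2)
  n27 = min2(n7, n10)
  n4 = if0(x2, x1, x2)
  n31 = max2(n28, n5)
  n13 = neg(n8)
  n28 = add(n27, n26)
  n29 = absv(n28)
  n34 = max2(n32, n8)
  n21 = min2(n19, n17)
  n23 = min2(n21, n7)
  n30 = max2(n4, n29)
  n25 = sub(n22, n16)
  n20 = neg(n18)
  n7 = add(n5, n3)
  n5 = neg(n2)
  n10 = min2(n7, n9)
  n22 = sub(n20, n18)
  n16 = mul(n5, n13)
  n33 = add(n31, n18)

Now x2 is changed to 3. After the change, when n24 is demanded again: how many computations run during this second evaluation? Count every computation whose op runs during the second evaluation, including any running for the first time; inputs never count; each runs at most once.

14 computations run: n2, n4, n5, n6, n7, n9, n16, n17, n18, n19, n20, n21, n22, n24.
Note where the cutoff bites: n8 is checked, finds nothing changed, and keeps its cache.

First demand of the output computes:
  n2 = sub(0, -8) = 8
  n3 = if0(x1=-8 -> else branch x1) = -8
  n4 = if0(x2=0 -> then branch x1) = -8
  n5 = neg(8) = -8
  n6 = if0(n4=-8 -> else branch n3) = -8
  n7 = add(-8, -8) = -16
  n8 = sub(-8, -8) = 0
  n9 = max2(-8, -16) = -8
  n11 = if0(n8=0 -> then branch n9) = -8
  n13 = neg(0) = 0
  n16 = mul(-8, 0) = 0
  n17 = min2(0, -16) = -16
  n18 = neg(-16) = 16
  n19 = if0(n4=-8 -> else branch n11) = -8
  n20 = neg(16) = -16
  n21 = min2(-8, -16) = -16
  n22 = sub(-16, 16) = -32
  n24 = max2(-16, -32) = -16

After the edit, cleaning proceeds:
  n2: a read changed (x2 0->3) — executes, giving 11.
  n4: a read changed (x2 0->3) — executes, giving 3.
  n5: a read changed (n2 8->11) — executes, giving -11.
  n6: a read changed (n4 -8->3) — executes, giving -8 — identical to its old value.
  n7: a read changed (n5 -8->-11) — executes, giving -19.
  n8: dirty, but its reads are unchanged (n6 unchanged, n3 unchanged); cached 0 stands.
  n9: a read changed (n7 -16->-19) — executes, giving -8 — identical to its old value.
  n11: dirty, but its reads are unchanged (n8 unchanged, n9 unchanged); cached -8 stands.
  n13: dirty, but its reads are unchanged (n8 unchanged); cached 0 stands.
  n16: a read changed (n5 -8->-11) — executes, giving 0 — identical to its old value.
  n17: a read changed (n7 -16->-19) — executes, giving -19.
  n18: a read changed (n17 -16->-19) — executes, giving 19.
  n19: a read changed (n4 -8->3) — executes, giving -8 — identical to its old value.
  n20: a read changed (n18 16->19) — executes, giving -19.
  n21: a read changed (n17 -16->-19) — executes, giving -19.
  n22: a read changed (n20 -16->-19; n18 16->19) — executes, giving -38.
  n24: a read changed (n21 -16->-19; n22 -32->-38) — executes, giving -19.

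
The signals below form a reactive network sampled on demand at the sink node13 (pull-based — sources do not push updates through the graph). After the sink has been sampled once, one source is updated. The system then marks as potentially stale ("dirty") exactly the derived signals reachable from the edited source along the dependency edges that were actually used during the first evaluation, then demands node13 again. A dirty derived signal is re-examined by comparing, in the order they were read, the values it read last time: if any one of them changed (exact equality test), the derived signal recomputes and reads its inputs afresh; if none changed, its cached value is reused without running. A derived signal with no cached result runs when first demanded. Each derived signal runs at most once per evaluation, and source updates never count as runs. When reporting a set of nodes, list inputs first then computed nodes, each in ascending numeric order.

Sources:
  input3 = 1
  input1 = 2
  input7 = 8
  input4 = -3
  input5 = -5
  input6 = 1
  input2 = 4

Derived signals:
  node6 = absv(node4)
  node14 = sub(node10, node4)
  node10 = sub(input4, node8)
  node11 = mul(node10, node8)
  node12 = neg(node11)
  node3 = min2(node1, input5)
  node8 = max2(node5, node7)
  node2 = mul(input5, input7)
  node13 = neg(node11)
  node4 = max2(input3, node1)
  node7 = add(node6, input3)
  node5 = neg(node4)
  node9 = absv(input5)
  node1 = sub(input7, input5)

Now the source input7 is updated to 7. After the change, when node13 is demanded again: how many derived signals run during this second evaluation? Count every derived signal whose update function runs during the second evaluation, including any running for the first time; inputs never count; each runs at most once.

Initial pass — values computed on the first demand:
  node1 = sub(8, -5) = 13
  node4 = max2(1, 13) = 13
  node5 = neg(13) = -13
  node6 = absv(13) = 13
  node7 = add(13, 1) = 14
  node8 = max2(-13, 14) = 14
  node10 = sub(-3, 14) = -17
  node11 = mul(-17, 14) = -238
  node13 = neg(-238) = 238

Second demand — change propagation:
  node1: re-runs because input7 8->7; new result 12.
  node4: re-runs because node1 13->12; new result 12.
  node5: re-runs because node4 13->12; new result -12.
  node6: re-runs because node4 13->12; new result 12.
  node7: re-runs because node6 13->12; new result 13.
  node8: re-runs because node5 -13->-12; node7 14->13; new result 13.
  node10: re-runs because node8 14->13; new result -16.
  node11: re-runs because node10 -17->-16; node8 14->13; new result -208.
  node13: re-runs because node11 -238->-208; new result 208.

Run set: node1, node4, node5, node6, node7, node8, node10, node11, node13 (9 run).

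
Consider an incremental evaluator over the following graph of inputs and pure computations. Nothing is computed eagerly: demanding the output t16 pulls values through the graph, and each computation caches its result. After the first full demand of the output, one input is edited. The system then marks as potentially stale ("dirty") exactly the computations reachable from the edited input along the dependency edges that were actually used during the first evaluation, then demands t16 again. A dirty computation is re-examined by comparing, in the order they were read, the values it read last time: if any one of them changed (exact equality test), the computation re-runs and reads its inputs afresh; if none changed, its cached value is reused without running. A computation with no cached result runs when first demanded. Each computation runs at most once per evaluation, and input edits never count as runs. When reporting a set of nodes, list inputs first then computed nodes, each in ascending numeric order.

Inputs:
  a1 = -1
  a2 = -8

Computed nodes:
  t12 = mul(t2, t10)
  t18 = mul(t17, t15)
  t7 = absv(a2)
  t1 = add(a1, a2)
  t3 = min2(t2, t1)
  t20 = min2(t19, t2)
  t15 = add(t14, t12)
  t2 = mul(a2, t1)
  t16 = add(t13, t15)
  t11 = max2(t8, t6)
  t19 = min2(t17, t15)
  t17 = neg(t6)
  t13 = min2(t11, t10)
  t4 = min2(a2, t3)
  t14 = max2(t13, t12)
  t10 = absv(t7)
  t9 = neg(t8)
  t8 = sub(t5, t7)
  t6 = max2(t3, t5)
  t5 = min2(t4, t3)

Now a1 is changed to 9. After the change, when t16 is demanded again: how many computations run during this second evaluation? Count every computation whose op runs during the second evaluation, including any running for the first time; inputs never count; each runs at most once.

Run set: t1, t2, t3, t4, t5, t6, t8, t11, t12, t13, t14, t15, t16 (13 run).

Initial pass — values computed on the first demand:
  t1 = add(-1, -8) = -9
  t2 = mul(-8, -9) = 72
  t3 = min2(72, -9) = -9
  t4 = min2(-8, -9) = -9
  t5 = min2(-9, -9) = -9
  t6 = max2(-9, -9) = -9
  t7 = absv(-8) = 8
  t8 = sub(-9, 8) = -17
  t10 = absv(8) = 8
  t11 = max2(-17, -9) = -9
  t12 = mul(72, 8) = 576
  t13 = min2(-9, 8) = -9
  t14 = max2(-9, 576) = 576
  t15 = add(576, 576) = 1152
  t16 = add(-9, 1152) = 1143

Second demand — change propagation:
  t1: re-runs because a1 -1->9; new result 1.
  t2: re-runs because t1 -9->1; new result -8.
  t3: re-runs because t2 72->-8; t1 -9->1; new result -8.
  t4: re-runs because t3 -9->-8; new result -8.
  t5: re-runs because t4 -9->-8; t3 -9->-8; new result -8.
  t6: re-runs because t3 -9->-8; t5 -9->-8; new result -8.
  t8: re-runs because t5 -9->-8; new result -16.
  t11: re-runs because t8 -17->-16; t6 -9->-8; new result -8.
  t12: re-runs because t2 72->-8; new result -64.
  t13: re-runs because t11 -9->-8; new result -8.
  t14: re-runs because t13 -9->-8; t12 576->-64; new result -8.
  t15: re-runs because t14 576->-8; t12 576->-64; new result -72.
  t16: re-runs because t13 -9->-8; t15 1152->-72; new result -80.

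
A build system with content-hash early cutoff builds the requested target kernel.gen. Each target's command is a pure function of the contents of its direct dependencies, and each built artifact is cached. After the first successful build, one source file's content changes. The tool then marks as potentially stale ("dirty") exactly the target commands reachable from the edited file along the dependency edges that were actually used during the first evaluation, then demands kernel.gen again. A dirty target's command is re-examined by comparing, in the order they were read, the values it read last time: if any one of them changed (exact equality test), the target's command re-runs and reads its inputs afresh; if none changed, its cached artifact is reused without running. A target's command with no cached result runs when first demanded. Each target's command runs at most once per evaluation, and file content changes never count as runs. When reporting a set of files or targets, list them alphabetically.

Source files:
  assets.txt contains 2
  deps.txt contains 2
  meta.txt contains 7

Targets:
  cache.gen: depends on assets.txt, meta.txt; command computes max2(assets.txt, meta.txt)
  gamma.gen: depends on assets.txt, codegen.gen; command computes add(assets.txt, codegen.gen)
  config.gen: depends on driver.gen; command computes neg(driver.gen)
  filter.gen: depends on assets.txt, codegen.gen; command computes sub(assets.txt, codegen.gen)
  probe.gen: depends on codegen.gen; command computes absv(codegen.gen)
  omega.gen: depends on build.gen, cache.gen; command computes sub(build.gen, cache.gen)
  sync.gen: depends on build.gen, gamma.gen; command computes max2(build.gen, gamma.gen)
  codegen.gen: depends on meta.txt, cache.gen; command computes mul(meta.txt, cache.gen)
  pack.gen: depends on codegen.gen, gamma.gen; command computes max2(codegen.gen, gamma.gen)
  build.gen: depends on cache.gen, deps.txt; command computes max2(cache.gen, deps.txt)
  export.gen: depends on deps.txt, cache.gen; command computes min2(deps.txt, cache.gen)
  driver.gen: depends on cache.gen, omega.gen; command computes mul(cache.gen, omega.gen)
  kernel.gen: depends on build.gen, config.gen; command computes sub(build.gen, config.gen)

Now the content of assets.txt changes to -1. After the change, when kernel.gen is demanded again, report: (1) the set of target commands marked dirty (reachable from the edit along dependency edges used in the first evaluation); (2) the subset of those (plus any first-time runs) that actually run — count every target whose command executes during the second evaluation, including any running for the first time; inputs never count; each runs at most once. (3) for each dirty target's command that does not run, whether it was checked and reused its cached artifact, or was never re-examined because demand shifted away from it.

First evaluation (everything demanded from the output):
  cache.gen = max2(2, 7) = 7
  build.gen = max2(7, 2) = 7
  omega.gen = sub(7, 7) = 0
  driver.gen = mul(7, 0) = 0
  config.gen = neg(0) = 0
  kernel.gen = sub(7, 0) = 7

Propagation after the edit:
  cache.gen: runs — assets.txt 2->-1; result 7 (same value as before).
  build.gen: checked — values it read are unchanged (cache.gen unchanged, deps.txt unchanged); reused cached 7 without running.
  omega.gen: checked — values it read are unchanged (build.gen unchanged, cache.gen unchanged); reused cached 0 without running.
  driver.gen: checked — values it read are unchanged (cache.gen unchanged, omega.gen unchanged); reused cached 0 without running.
  config.gen: checked — values it read are unchanged (driver.gen unchanged); reused cached 0 without running.
  kernel.gen: checked — values it read are unchanged (build.gen unchanged, config.gen unchanged); reused cached 7 without running.

Key observation: the change is absorbed at cache.gen — it re-runs but produces the same value, and the output's value is unchanged.

Marked dirty: build.gen, cache.gen, config.gen, driver.gen, kernel.gen, omega.gen.
Target commands that run: cache.gen — 1 in total.
Checked but reused from cache: build.gen, config.gen, driver.gen, kernel.gen, omega.gen.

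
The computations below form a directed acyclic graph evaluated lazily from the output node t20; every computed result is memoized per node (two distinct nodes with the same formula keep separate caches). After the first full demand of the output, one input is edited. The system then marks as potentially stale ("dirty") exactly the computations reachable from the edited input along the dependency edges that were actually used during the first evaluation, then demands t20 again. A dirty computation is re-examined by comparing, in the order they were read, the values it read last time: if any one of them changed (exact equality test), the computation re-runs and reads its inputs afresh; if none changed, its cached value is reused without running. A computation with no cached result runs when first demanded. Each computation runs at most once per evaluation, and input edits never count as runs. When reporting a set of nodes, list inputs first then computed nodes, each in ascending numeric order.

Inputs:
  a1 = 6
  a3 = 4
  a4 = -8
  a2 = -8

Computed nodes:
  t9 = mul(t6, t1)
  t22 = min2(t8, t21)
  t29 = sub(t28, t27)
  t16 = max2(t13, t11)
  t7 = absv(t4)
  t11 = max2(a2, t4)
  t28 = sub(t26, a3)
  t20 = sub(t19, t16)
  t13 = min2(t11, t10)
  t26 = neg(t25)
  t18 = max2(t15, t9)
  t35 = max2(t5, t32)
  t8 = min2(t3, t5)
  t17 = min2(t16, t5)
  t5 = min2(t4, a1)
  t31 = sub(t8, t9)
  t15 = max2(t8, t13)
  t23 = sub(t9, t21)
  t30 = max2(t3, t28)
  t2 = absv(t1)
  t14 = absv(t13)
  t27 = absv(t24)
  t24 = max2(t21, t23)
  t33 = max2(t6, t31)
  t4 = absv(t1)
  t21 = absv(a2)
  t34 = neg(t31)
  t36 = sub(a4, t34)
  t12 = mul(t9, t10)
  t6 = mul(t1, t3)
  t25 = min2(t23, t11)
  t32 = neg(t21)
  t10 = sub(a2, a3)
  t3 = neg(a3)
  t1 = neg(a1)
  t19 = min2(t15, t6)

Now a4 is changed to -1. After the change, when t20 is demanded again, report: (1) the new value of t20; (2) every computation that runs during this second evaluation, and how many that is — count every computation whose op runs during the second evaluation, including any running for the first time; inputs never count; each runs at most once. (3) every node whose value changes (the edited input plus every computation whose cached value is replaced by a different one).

First demand of the output computes:
  t1 = neg(6) = -6
  t3 = neg(4) = -4
  t4 = absv(-6) = 6
  t5 = min2(6, 6) = 6
  t6 = mul(-6, -4) = 24
  t8 = min2(-4, 6) = -4
  t10 = sub(-8, 4) = -12
  t11 = max2(-8, 6) = 6
  t13 = min2(6, -12) = -12
  t15 = max2(-4, -12) = -4
  t16 = max2(-12, 6) = 6
  t19 = min2(-4, 24) = -4
  t20 = sub(-4, 6) = -10

After the edit, cleaning proceeds:
  a4 only reaches undemanded nodes; the second demand re-runs nothing.

Note the shortcut — a4 feeds only undemanded nodes, so no recomputation happens.

Demanding t20 again yields -10.
0 computations run: none.
The nodes whose values change: a4.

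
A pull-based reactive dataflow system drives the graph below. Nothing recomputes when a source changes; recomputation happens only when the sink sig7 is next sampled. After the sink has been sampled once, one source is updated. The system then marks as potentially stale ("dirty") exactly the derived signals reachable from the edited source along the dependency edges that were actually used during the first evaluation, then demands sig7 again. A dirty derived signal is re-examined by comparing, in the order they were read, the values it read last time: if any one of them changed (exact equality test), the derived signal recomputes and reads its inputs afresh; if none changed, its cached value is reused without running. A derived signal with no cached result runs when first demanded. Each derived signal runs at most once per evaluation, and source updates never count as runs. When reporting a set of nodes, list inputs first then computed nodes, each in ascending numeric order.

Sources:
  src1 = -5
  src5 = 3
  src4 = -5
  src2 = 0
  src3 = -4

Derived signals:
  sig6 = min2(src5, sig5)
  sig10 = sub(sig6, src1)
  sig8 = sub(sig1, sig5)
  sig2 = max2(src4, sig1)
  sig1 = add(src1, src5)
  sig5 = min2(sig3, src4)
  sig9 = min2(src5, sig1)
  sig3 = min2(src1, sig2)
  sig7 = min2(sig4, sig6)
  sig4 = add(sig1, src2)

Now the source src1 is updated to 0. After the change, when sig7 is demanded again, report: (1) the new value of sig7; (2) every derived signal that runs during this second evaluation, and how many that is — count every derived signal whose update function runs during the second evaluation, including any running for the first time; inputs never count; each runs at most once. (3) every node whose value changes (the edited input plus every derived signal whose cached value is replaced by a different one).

First evaluation (everything demanded from the output):
  sig1 = add(-5, 3) = -2
  sig2 = max2(-5, -2) = -2
  sig3 = min2(-5, -2) = -5
  sig4 = add(-2, 0) = -2
  sig5 = min2(-5, -5) = -5
  sig6 = min2(3, -5) = -5
  sig7 = min2(-2, -5) = -5

Propagation after the edit:
  sig1: runs — src1 -5->0; result 3.
  sig2: runs — sig1 -2->3; result 3.
  sig3: runs — src1 -5->0; sig2 -2->3; result 0.
  sig4: runs — sig1 -2->3; result 3.
  sig5: runs — sig3 -5->0; result -5 (same value as before).
  sig6: checked — values it read are unchanged (src5 unchanged, sig5 unchanged); reused cached -5 without running.
  sig7: runs — sig4 -2->3; result -5 (same value as before).

Key observation: the cutoff stops propagation at sig6 — its inputs' values are unchanged, so it reuses its cache.

New value of sig7: -5.
Derived signals that run: sig1, sig2, sig3, sig4, sig5, sig7 — 6 in total.
Values that change: src1, sig1, sig2, sig3, sig4.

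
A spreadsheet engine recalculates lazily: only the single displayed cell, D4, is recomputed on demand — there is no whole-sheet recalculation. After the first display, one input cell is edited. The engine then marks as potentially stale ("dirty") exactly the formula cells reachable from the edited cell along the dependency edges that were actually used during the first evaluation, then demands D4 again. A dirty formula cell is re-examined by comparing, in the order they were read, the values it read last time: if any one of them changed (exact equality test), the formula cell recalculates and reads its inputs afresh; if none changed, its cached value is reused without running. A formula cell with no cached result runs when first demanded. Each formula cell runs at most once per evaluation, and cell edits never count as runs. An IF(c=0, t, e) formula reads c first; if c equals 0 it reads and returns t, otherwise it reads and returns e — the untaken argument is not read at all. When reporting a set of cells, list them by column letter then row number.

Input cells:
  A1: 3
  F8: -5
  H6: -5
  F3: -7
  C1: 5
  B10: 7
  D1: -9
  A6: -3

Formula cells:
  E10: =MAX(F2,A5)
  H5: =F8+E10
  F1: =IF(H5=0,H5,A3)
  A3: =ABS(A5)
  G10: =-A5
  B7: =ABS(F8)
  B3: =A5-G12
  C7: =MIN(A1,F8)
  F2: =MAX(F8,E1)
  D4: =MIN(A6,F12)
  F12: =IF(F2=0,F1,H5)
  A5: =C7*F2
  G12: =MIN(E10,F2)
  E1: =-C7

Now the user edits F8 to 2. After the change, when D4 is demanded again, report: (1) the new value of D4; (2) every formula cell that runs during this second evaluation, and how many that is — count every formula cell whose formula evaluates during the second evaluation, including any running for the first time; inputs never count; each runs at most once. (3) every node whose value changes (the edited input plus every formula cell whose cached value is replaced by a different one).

First evaluation (everything demanded from the output):
  C7 = MIN(3, -5) = -5
  E1 = -(-5) = 5
  F2 = MAX(-5, 5) = 5
  A5 = -5 * 5 = -25
  E10 = MAX(5, -25) = 5
  H5 = -5 + 5 = 0
  F12 = IF(F2=0: F2=5 -> else branch H5) = 0
  D4 = MIN(-3, 0) = -3

Propagation after the edit:
  C7: runs — F8 -5->2; result 2.
  E1: runs — C7 -5->2; result -2.
  F2: runs — F8 -5->2; E1 5->-2; result 2.
  A5: runs — C7 -5->2; F2 5->2; result 4.
  E10: runs — F2 5->2; A5 -25->4; result 4.
  H5: runs — F8 -5->2; E10 5->4; result 6.
  F12: runs — F2 5->2; H5 0->6; result 6.
  D4: runs — F12 0->6; result -3 (same value as before).

New value of D4: -3.
Formula cells that run: A5, C7, D4, E1, E10, F2, F12, H5 — 8 in total.
Values that change: A5, C7, E1, E10, F2, F8, F12, H5.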